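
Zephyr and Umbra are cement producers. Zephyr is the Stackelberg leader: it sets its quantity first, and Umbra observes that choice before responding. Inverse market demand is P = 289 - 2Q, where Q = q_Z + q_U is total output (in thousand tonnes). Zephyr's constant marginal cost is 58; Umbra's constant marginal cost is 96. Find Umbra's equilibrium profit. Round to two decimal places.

The follower Umbra best-responds to any q_Z: π_U = (289 - 2Q)q_U - 96q_U.
Follower FOC: 193 - 2q_Z - 4q_U = 0, so q_U(q_Z) = (193 - 2q_Z)/4.
The leader anticipates this reaction. Substituting into P = 289 - 2Q gives P = 385/2 - q_Z, so π_Z = (385/2 - q_Z)q_Z - 58q_Z.
Leader FOC: 269/2 - 2q_Z = 0, so q_Z = 269/4.
Then q_U = (193 - 2·(269/4))/4 = 117/8.
Price P = 289 - 2·(655/8) = 501/4.
Umbra's profit: (501/4 - 96)·(117/8) = 427.7813.

427.78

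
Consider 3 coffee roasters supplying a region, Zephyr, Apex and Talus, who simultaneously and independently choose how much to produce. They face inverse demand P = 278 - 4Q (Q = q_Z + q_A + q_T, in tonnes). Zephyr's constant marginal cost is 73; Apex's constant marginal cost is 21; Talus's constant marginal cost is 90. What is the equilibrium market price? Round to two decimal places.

115.50

Zephyr's profit: π_Z = (278 - 4Q)q_Z - (73q_Z). Setting ∂π_Z/∂q_Z = 0: 205 - 8q_Z - 4(q_A + q_T) = 0.
Apex's first-order condition: 257 - 8q_A - 4(q_Z + q_T) = 0.
Talus's profit: π_T = (278 - 4Q)q_T - (90q_T). Setting ∂π_T/∂q_T = 0: 188 - 8q_T - 4(q_Z + q_A) = 0.
Summing all 3 equations gives 650 − 16Q = 0, hence Q = 325/8.
Back-substituting: q_Z = (205 − 325/2)/4 = 85/8, q_A = (257 − 325/2)/4 = 189/8, q_T = (188 − 325/2)/4 = 51/8.
Total output Q = 325/8, so price P = 278 - 4·(325/8) = 231/2.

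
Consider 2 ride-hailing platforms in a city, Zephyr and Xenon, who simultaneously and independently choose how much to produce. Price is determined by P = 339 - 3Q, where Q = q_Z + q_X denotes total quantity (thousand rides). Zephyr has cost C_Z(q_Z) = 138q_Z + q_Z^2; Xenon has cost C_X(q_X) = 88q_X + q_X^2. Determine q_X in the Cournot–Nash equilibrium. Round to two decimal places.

Zephyr's profit: π_Z = (339 - 3Q)q_Z - (138q_Z + q_Z²). Setting ∂π_Z/∂q_Z = 0: 201 - 8q_Z - 3(q_X) = 0.
Xenon's first-order condition: 251 - 8q_X - 3(q_Z) = 0.
So q_Z = (201 - 3q_X)/8 and q_X = (251 - 3q_Z)/8.
Solving the pair: q_Z = 171/11, q_X = 281/11.

25.55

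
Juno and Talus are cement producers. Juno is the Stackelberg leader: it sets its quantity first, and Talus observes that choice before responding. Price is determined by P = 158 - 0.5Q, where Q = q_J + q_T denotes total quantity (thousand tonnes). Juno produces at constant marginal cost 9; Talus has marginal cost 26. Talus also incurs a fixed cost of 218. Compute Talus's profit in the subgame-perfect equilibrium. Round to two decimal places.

982.50

Solve by backward induction. Given q_J, the follower Talus maximises π_T = (158 - (1/2)q_J - (1/2)q_T)q_T - 26q_T.
∂π_T/∂q_T = 132 - (1/2)q_J - q_T = 0 gives the reaction function q_T = (132 - (1/2)q_J).
Juno substitutes q_T(q_J) into its own profit: π_J = q_J(158 - (1/2)q_J - (132 - (1/2)q_J)/2) - 9q_J = (92 - (1/4)q_J)q_J - 9q_J.
Maximising: ∂π_J/∂q_J = 83 - (1/2)q_J = 0, giving q_J = 166.
Then q_T = (132 - (1/2)·166) = 49.
Price P = 158 - (1/2)·215 = 101/2.
Talus's profit: (101/2 - 26)·49 - 218 = 1965/2.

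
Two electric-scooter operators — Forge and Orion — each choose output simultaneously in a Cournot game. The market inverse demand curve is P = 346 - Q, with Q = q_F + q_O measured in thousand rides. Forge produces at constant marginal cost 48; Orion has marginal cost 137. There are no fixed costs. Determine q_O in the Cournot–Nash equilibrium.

Forge's profit: π_F = (346 - Q)q_F - (48q_F). Setting ∂π_F/∂q_F = 0: 298 - 2q_F - (q_O) = 0.
Orion's profit: π_O = (346 - Q)q_O - (137q_O). Setting ∂π_O/∂q_O = 0: 209 - 2q_O - (q_F) = 0.
Best responses: q_F = (298 - q_O)/2, q_O = (209 - q_F)/2.
Substituting one into the other gives q_F = 129 and q_O = 40.

40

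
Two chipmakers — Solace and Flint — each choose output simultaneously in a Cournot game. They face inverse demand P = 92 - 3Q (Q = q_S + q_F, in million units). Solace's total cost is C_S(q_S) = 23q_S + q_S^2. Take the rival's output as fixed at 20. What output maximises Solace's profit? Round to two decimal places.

1.13

With the rival's output fixed at 20, Solace's profit is π_S = (92 - 3·20 - 3q_S)q_S - (23q_S + q_S²) = (32 - 3q_S)q_S - (23q_S + q_S²).
∂π_S/∂q_S = 9 - 8q_S = 0, so q_S = 9/8.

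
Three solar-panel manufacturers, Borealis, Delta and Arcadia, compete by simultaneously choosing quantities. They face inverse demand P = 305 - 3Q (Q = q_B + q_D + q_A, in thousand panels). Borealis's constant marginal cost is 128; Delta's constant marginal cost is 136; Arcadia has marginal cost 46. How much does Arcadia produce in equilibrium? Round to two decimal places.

Borealis's profit: π_B = (305 - 3Q)q_B - (128q_B). Setting ∂π_B/∂q_B = 0: 177 - 6q_B - 3(q_D + q_A) = 0.
Delta's first-order condition: 169 - 6q_D - 3(q_B + q_A) = 0.
Arcadia's first-order condition: 259 - 6q_A - 3(q_B + q_D) = 0.
Adding the 3 conditions: 605 − 6Q − 6Q = 0, i.e. Q = 605/12.
Back-substituting: q_B = (177 − 605/4)/3 = 103/12, q_D = (169 − 605/4)/3 = 71/12, q_A = (259 − 605/4)/3 = 431/12.

35.92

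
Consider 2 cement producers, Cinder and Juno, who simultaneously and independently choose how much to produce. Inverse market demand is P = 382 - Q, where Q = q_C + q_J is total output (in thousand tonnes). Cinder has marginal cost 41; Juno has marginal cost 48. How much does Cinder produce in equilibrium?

Cinder's profit: π_C = (382 - Q)q_C - (41q_C). Setting ∂π_C/∂q_C = 0: 341 - 2q_C - (q_J) = 0.
Juno's profit: π_J = (382 - Q)q_J - (48q_J). Setting ∂π_J/∂q_J = 0: 334 - 2q_J - (q_C) = 0.
So q_C = (341 - q_J)/2 and q_J = (334 - q_C)/2.
Solving the pair: q_C = 116, q_J = 109.

116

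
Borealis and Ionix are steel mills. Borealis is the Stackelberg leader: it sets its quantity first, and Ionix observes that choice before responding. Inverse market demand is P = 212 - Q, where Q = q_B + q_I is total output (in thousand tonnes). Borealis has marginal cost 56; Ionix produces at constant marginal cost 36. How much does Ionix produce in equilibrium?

The follower Ionix best-responds to any q_B: π_I = (212 - Q)q_I - 36q_I.
Setting the follower's marginal profit to zero, 176 - q_B - 2q_I = 0, i.e. q_I = (176 - q_B)/2.
Borealis substitutes q_I(q_B) into its own profit: π_B = q_B(212 - q_B - (176 - q_B)/2) - 56q_B = (124 - (1/2)q_B)q_B - 56q_B.
Leader FOC: 68 - q_B = 0, so q_B = 68.
Then q_I = (176 - 68)/2 = 54.

54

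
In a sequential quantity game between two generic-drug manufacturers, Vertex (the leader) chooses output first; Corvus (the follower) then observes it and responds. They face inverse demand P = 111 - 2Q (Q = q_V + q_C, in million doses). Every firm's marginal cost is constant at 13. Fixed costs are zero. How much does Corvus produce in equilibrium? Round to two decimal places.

Solve by backward induction. Given q_V, the follower Corvus maximises π_C = (111 - 2q_V - 2q_C)q_C - 13q_C.
Setting the follower's marginal profit to zero, 98 - 2q_V - 4q_C = 0, i.e. q_C = (98 - 2q_V)/4.
Vertex substitutes q_C(q_V) into its own profit: π_V = q_V(111 - 2q_V - (98 - 2q_V)/2) - 13q_V = (62 - q_V)q_V - 13q_V.
Maximising: ∂π_V/∂q_V = 49 - 2q_V = 0, giving q_V = 49/2.
Then q_C = (98 - 2·(49/2))/4 = 49/4.

12.25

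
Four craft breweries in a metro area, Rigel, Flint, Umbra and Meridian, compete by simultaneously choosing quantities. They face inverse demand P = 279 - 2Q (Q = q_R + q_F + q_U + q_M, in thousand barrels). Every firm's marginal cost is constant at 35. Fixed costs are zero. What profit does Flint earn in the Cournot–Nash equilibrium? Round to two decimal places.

A representative firm's profit is π_i = q_i(279 - 2Q) - 35q_i.
Setting ∂π_i/∂q_i = 0 with rivals' quantities fixed: 244 - 4q_i - 2·Σ_{j≠i} q_j = 0.
By symmetry each firm produces the same amount; substituting Σ_{j≠i} q_j = 3q_i yields q_i = 244/10 = 122/5.
Price P = 279 - 2·(488/5) = 419/5.
Flint's profit: (419/5 - 35)·(122/5) = 1190.7200.

1190.72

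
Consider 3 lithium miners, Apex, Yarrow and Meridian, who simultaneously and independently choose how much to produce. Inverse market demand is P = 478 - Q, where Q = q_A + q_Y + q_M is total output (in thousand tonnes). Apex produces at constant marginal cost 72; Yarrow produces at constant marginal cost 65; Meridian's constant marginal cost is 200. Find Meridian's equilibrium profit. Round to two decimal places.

14.06

Apex's profit: π_A = (478 - Q)q_A - (72q_A). Setting ∂π_A/∂q_A = 0: 406 - 2q_A - (q_Y + q_M) = 0.
Yarrow's profit: π_Y = (478 - Q)q_Y - (65q_Y). Setting ∂π_Y/∂q_Y = 0: 413 - 2q_Y - (q_A + q_M) = 0.
Meridian's first-order condition: 278 - 2q_M - (q_A + q_Y) = 0.
Adding the 3 conditions: 1097 − 2Q − 2Q = 0, i.e. Q = 1097/4.
Back-substituting: q_A = (406 − 1097/4) = 527/4, q_Y = (413 − 1097/4) = 555/4, q_M = (278 − 1097/4) = 15/4.
Price P = 478 - 1097/4 = 815/4.
Meridian's profit: (815/4 - 200)·(15/4) = 225/16.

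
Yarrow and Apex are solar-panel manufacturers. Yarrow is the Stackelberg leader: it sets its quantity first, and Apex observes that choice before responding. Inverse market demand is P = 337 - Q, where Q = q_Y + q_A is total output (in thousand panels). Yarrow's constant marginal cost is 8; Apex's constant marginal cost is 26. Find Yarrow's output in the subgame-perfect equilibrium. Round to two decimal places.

173.50

Solve by backward induction. Given q_Y, the follower Apex maximises π_A = (337 - q_Y - q_A)q_A - 26q_A.
Setting the follower's marginal profit to zero, 311 - q_Y - 2q_A = 0, i.e. q_A = (311 - q_Y)/2.
The leader anticipates this reaction. Substituting into P = 337 - Q gives P = 363/2 - (1/2)q_Y, so π_Y = (363/2 - (1/2)q_Y)q_Y - 8q_Y.
The leader's first-order condition 347/2 - q_Y = 0 yields q_Y = 347/2.
Then q_A = (311 - 347/2)/2 = 275/4.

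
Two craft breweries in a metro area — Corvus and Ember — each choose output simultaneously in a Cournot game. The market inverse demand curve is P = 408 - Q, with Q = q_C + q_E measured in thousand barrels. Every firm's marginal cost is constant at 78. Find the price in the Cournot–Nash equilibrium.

188

Each firm earns π_i = (408 - Q)q_i - 78q_i.
First-order condition (treating rivals' output as given): 330 - 2q_i - q_j = 0.
By symmetry each firm produces the same amount; substituting q_j = q_i yields q_i = 330/3 = 110.
Total output Q = 220, so price P = 408 - 220 = 188.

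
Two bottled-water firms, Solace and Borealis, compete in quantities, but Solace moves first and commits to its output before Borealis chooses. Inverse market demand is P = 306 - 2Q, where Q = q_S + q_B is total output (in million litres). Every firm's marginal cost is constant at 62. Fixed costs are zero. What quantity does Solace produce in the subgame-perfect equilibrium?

61

Solve by backward induction. Given q_S, the follower Borealis maximises π_B = (306 - 2q_S - 2q_B)q_B - 62q_B.
Follower FOC: 244 - 2q_S - 4q_B = 0, so q_B(q_S) = (244 - 2q_S)/4.
Solace substitutes q_B(q_S) into its own profit: π_S = q_S(306 - 2q_S - (244 - 2q_S)/2) - 62q_S = (184 - q_S)q_S - 62q_S.
The leader's first-order condition 122 - 2q_S = 0 yields q_S = 61.
Then q_B = (244 - 2·61)/4 = 61/2.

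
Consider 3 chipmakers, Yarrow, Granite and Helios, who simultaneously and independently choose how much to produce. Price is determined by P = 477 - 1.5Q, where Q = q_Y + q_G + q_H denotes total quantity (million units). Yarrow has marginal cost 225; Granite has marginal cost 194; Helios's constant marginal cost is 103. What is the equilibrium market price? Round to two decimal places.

Yarrow's profit: π_Y = (477 - 1.5Q)q_Y - (225q_Y). Setting ∂π_Y/∂q_Y = 0: 252 - 3q_Y - (3/2)(q_G + q_H) = 0.
Granite's profit: π_G = (477 - 1.5Q)q_G - (194q_G). Setting ∂π_G/∂q_G = 0: 283 - 3q_G - (3/2)(q_Y + q_H) = 0.
Helios's profit: π_H = (477 - 1.5Q)q_H - (103q_H). Setting ∂π_H/∂q_H = 0: 374 - 3q_H - (3/2)(q_Y + q_G) = 0.
Summing all 3 equations gives 909 − 6Q = 0, hence Q = 303/2.
Back-substituting: q_Y = (252 − 909/4)/(3/2) = 33/2, q_G = (283 − 909/4)/(3/2) = 223/6, q_H = (374 − 909/4)/(3/2) = 587/6.
Total output Q = 303/2, so price P = 477 - (3/2)·(303/2) = 999/4.

249.75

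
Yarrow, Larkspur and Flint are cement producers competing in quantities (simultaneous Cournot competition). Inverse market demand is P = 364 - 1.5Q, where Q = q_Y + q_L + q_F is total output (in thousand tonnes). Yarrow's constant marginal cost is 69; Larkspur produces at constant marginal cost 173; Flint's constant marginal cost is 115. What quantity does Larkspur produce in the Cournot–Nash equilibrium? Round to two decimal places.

Yarrow's profit: π_Y = (364 - 1.5Q)q_Y - (69q_Y). Setting ∂π_Y/∂q_Y = 0: 295 - 3q_Y - (3/2)(q_L + q_F) = 0.
Larkspur's profit: π_L = (364 - 1.5Q)q_L - (173q_L). Setting ∂π_L/∂q_L = 0: 191 - 3q_L - (3/2)(q_Y + q_F) = 0.
Flint's profit: π_F = (364 - 1.5Q)q_F - (115q_F). Setting ∂π_F/∂q_F = 0: 249 - 3q_F - (3/2)(q_Y + q_L) = 0.
Adding the 3 conditions: 735 − 3Q − 3Q = 0, i.e. Q = 245/2.
Back-substituting: q_Y = (295 − 735/4)/(3/2) = 445/6, q_L = (191 − 735/4)/(3/2) = 29/6, q_F = (249 − 735/4)/(3/2) = 87/2.

4.83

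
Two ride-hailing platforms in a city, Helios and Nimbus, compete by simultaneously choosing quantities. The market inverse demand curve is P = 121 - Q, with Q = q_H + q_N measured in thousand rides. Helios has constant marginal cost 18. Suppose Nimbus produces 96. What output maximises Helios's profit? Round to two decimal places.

With the rival's output fixed at 96, Helios's profit is π_H = (121 - 96 - q_H)q_H - (18q_H) = (25 - q_H)q_H - (18q_H).
∂π_H/∂q_H = 7 - 2q_H = 0, so q_H = 7/2.

3.50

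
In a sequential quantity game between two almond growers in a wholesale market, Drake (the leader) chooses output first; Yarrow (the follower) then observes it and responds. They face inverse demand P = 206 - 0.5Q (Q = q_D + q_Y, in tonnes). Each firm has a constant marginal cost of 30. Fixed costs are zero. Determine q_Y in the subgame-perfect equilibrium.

88

The follower Yarrow best-responds to any q_D: π_Y = (206 - 0.5Q)q_Y - 30q_Y.
Follower FOC: 176 - (1/2)q_D - q_Y = 0, so q_Y(q_D) = (176 - (1/2)q_D).
Drake substitutes q_Y(q_D) into its own profit: π_D = q_D(206 - (1/2)q_D - (176 - (1/2)q_D)/2) - 30q_D = (118 - (1/4)q_D)q_D - 30q_D.
The leader's first-order condition 88 - (1/2)q_D = 0 yields q_D = 176.
Then q_Y = (176 - (1/2)·176) = 88.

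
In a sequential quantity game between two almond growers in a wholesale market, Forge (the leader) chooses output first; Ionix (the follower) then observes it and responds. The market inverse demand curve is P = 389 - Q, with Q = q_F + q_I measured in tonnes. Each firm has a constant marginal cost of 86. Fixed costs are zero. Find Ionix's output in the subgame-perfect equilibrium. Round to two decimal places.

Solve by backward induction. Given q_F, the follower Ionix maximises π_I = (389 - q_F - q_I)q_I - 86q_I.
Follower FOC: 303 - q_F - 2q_I = 0, so q_I(q_F) = (303 - q_F)/2.
The leader anticipates this reaction. Substituting into P = 389 - Q gives P = 475/2 - (1/2)q_F, so π_F = (475/2 - (1/2)q_F)q_F - 86q_F.
Leader FOC: 303/2 - q_F = 0, so q_F = 303/2.
Then q_I = (303 - 303/2)/2 = 303/4.

75.75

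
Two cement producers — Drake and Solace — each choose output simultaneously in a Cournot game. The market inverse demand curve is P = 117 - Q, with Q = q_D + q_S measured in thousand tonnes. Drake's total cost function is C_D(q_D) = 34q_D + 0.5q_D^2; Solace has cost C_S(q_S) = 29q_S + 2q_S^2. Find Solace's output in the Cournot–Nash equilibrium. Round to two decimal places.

10.65

Drake's profit: π_D = (117 - Q)q_D - (34q_D + (1/2)q_D²). Setting ∂π_D/∂q_D = 0: 83 - 3q_D - (q_S) = 0.
Solace's profit: π_S = (117 - Q)q_S - (29q_S + 2q_S²). Setting ∂π_S/∂q_S = 0: 88 - 6q_S - (q_D) = 0.
Best responses: q_D = (83 - q_S)/3, q_S = (88 - q_D)/6.
Substituting one into the other gives q_D = 410/17 and q_S = 181/17.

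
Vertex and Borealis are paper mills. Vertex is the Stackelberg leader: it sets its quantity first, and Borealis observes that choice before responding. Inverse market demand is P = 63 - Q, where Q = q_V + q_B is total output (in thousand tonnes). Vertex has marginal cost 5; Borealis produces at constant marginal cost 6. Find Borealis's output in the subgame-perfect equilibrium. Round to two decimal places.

13.75

Solve by backward induction. Given q_V, the follower Borealis maximises π_B = (63 - q_V - q_B)q_B - 6q_B.
Setting the follower's marginal profit to zero, 57 - q_V - 2q_B = 0, i.e. q_B = (57 - q_V)/2.
The leader anticipates this reaction. Substituting into P = 63 - Q gives P = 69/2 - (1/2)q_V, so π_V = (69/2 - (1/2)q_V)q_V - 5q_V.
The leader's first-order condition 59/2 - q_V = 0 yields q_V = 59/2.
Then q_B = (57 - 59/2)/2 = 55/4.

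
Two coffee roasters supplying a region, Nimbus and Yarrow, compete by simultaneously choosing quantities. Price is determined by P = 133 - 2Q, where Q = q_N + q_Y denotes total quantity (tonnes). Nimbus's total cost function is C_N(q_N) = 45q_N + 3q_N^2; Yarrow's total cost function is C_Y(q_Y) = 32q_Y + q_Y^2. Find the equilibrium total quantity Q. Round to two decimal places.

20.71

Nimbus's profit: π_N = (133 - 2Q)q_N - (45q_N + 3q_N²). Setting ∂π_N/∂q_N = 0: 88 - 10q_N - 2(q_Y) = 0.
Yarrow's profit: π_Y = (133 - 2Q)q_Y - (32q_Y + q_Y²). Setting ∂π_Y/∂q_Y = 0: 101 - 6q_Y - 2(q_N) = 0.
So q_N = (88 - 2q_Y)/10 and q_Y = (101 - 2q_N)/6.
Solving the pair: q_N = 163/28, q_Y = 417/28.
Total output Q = 163/28 + 417/28 = 145/7.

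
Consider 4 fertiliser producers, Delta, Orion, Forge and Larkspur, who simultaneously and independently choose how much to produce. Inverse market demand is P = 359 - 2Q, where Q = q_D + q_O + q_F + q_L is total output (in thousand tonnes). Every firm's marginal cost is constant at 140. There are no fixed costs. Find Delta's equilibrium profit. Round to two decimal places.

A representative firm's profit is π_i = q_i(359 - 2Q) - 140q_i.
Setting ∂π_i/∂q_i = 0 with rivals' quantities fixed: 219 - 4q_i - 2·Σ_{j≠i} q_j = 0.
With identical firms every q_j equals q_i, so Σ_{j≠i} q_j = 3q_i and 219 = 10q_i, giving q_i = 219/10.
Price P = 359 - 2·(438/5) = 919/5.
Delta's profit: (919/5 - 140)·(219/10) = 959.2200.

959.22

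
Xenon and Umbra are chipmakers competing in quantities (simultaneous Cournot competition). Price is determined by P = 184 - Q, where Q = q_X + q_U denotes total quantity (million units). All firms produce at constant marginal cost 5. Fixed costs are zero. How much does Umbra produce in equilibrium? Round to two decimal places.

59.67

A representative firm's profit is π_i = q_i(184 - Q) - 5q_i.
Setting ∂π_i/∂q_i = 0 with rivals' quantities fixed: 179 - 2q_i - q_j = 0.
By symmetry each firm produces the same amount; substituting q_j = q_i yields q_i = 179/3.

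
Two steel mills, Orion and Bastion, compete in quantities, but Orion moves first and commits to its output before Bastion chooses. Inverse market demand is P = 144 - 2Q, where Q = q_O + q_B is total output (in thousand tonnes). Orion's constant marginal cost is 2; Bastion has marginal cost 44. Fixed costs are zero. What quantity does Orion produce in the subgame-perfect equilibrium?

The follower Bastion best-responds to any q_O: π_B = (144 - 2Q)q_B - 44q_B.
Follower FOC: 100 - 2q_O - 4q_B = 0, so q_B(q_O) = (100 - 2q_O)/4.
Orion substitutes q_B(q_O) into its own profit: π_O = q_O(144 - 2q_O - (100 - 2q_O)/2) - 2q_O = (94 - q_O)q_O - 2q_O.
Leader FOC: 92 - 2q_O = 0, so q_O = 46.
Then q_B = (100 - 2·46)/4 = 2.

46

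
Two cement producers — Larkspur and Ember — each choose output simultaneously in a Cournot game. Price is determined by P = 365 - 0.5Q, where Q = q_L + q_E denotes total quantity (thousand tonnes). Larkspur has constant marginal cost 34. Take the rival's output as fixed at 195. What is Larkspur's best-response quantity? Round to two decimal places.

With the rival's output fixed at 195, Larkspur's profit is π_L = (365 - (1/2)·195 - (1/2)q_L)q_L - (34q_L) = (535/2 - (1/2)q_L)q_L - (34q_L).
∂π_L/∂q_L = 467/2 - q_L = 0, so q_L = 467/2.

233.50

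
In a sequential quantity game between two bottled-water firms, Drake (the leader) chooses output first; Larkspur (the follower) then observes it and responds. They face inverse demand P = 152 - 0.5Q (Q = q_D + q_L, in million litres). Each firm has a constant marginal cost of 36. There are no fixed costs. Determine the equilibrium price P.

65

The follower Larkspur best-responds to any q_D: π_L = (152 - 0.5Q)q_L - 36q_L.
∂π_L/∂q_L = 116 - (1/2)q_D - q_L = 0 gives the reaction function q_L = (116 - (1/2)q_D).
The leader anticipates this reaction. Substituting into P = 152 - 0.5Q gives P = 94 - (1/4)q_D, so π_D = (94 - (1/4)q_D)q_D - 36q_D.
Leader FOC: 58 - (1/2)q_D = 0, so q_D = 116.
Then q_L = (116 - (1/2)·116) = 58.
Total output Q = 174, so price P = 152 - (1/2)·174 = 65.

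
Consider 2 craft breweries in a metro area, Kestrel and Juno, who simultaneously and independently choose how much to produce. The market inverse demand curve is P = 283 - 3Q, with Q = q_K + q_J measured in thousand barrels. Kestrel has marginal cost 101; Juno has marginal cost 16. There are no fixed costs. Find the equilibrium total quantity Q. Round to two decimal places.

49.89

Kestrel's profit: π_K = (283 - 3Q)q_K - (101q_K). Setting ∂π_K/∂q_K = 0: 182 - 6q_K - 3(q_J) = 0.
Juno's first-order condition: 267 - 6q_J - 3(q_K) = 0.
So q_K = (182 - 3q_J)/6 and q_J = (267 - 3q_K)/6.
Substituting one into the other gives q_K = 97/9 and q_J = 352/9.
Total output Q = 97/9 + 352/9 = 449/9.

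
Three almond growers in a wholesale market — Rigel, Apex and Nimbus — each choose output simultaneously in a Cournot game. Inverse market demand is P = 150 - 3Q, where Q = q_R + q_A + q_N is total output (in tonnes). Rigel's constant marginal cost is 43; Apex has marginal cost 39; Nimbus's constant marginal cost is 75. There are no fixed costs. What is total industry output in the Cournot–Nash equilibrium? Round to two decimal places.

Rigel's profit: π_R = (150 - 3Q)q_R - (43q_R). Setting ∂π_R/∂q_R = 0: 107 - 6q_R - 3(q_A + q_N) = 0.
Apex's profit: π_A = (150 - 3Q)q_A - (39q_A). Setting ∂π_A/∂q_A = 0: 111 - 6q_A - 3(q_R + q_N) = 0.
Nimbus's first-order condition: 75 - 6q_N - 3(q_R + q_A) = 0.
Adding the 3 conditions: 293 − 6Q − 6Q = 0, i.e. Q = 293/12.
Back-substituting: q_R = (107 − 293/4)/3 = 45/4, q_A = (111 − 293/4)/3 = 151/12, q_N = (75 − 293/4)/3 = 7/12.
Total output Q = 45/4 + 151/12 + 7/12 = 293/12.

24.42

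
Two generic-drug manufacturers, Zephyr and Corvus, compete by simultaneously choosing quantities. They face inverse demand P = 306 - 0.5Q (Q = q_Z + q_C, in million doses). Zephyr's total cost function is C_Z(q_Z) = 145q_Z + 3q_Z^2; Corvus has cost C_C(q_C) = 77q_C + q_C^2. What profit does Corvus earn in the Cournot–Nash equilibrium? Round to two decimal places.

8075.50

Zephyr's profit: π_Z = (306 - 0.5Q)q_Z - (145q_Z + 3q_Z²). Setting ∂π_Z/∂q_Z = 0: 161 - 7q_Z - (1/2)(q_C) = 0.
Corvus's first-order condition: 229 - 3q_C - (1/2)(q_Z) = 0.
Rearranging gives the reaction functions q_Z = (161 - (1/2)q_C)/7 and q_C = (229 - (1/2)q_Z)/3.
Solving the pair: q_Z = 1474/83, q_C = 73.3735.
Price P = 306 - (1/2)·91.1325 = 260.4337.
Corvus's profit: 260.4337·73.3735 - 77·73.3735 - 73.3735² = 8075.5044.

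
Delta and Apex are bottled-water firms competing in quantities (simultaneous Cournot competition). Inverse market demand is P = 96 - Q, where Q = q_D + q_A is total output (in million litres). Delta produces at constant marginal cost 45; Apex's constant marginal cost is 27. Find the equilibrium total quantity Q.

Delta's profit: π_D = (96 - Q)q_D - (45q_D). Setting ∂π_D/∂q_D = 0: 51 - 2q_D - (q_A) = 0.
Apex's profit: π_A = (96 - Q)q_A - (27q_A). Setting ∂π_A/∂q_A = 0: 69 - 2q_A - (q_D) = 0.
So q_D = (51 - q_A)/2 and q_A = (69 - q_D)/2.
Substituting one into the other gives q_D = 11 and q_A = 29.
Total output Q = 11 + 29 = 40.

40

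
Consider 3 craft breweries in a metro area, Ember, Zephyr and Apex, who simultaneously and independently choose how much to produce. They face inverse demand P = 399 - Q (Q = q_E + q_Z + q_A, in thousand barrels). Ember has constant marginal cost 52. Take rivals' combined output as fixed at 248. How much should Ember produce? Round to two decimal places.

With rivals' combined output fixed at 248, Ember's profit is π_E = (399 - 248 - q_E)q_E - (52q_E) = (151 - q_E)q_E - (52q_E).
∂π_E/∂q_E = 99 - 2q_E = 0, so q_E = 99/2.

49.50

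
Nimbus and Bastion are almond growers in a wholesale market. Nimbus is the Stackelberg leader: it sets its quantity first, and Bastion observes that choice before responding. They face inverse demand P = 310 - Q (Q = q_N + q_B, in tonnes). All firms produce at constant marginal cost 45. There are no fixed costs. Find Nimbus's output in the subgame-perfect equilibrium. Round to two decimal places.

132.50

Solve by backward induction. Given q_N, the follower Bastion maximises π_B = (310 - q_N - q_B)q_B - 45q_B.
Follower FOC: 265 - q_N - 2q_B = 0, so q_B(q_N) = (265 - q_N)/2.
Nimbus substitutes q_B(q_N) into its own profit: π_N = q_N(310 - q_N - (265 - q_N)/2) - 45q_N = (355/2 - (1/2)q_N)q_N - 45q_N.
Maximising: ∂π_N/∂q_N = 265/2 - q_N = 0, giving q_N = 265/2.
Then q_B = (265 - 265/2)/2 = 265/4.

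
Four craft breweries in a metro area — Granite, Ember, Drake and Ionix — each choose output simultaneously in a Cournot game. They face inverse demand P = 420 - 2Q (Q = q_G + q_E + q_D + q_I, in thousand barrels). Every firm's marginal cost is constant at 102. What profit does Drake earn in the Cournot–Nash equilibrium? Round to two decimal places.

Each firm earns π_i = (420 - 2Q)q_i - 102q_i.
Setting ∂π_i/∂q_i = 0 with rivals' quantities fixed: 318 - 4q_i - 2·Σ_{j≠i} q_j = 0.
By symmetry each firm produces the same amount; substituting Σ_{j≠i} q_j = 3q_i yields q_i = 318/10 = 159/5.
Price P = 420 - 2·(636/5) = 828/5.
Drake's profit: (828/5 - 102)·(159/5) = 2022.4800.

2022.48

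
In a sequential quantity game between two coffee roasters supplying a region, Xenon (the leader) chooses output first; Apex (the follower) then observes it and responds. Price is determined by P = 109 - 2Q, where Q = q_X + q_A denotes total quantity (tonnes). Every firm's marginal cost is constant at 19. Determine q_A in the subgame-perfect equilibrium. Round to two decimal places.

11.25

Solve by backward induction. Given q_X, the follower Apex maximises π_A = (109 - 2q_X - 2q_A)q_A - 19q_A.
∂π_A/∂q_A = 90 - 2q_X - 4q_A = 0 gives the reaction function q_A = (90 - 2q_X)/4.
The leader anticipates this reaction. Substituting into P = 109 - 2Q gives P = 64 - q_X, so π_X = (64 - q_X)q_X - 19q_X.
The leader's first-order condition 45 - 2q_X = 0 yields q_X = 45/2.
Then q_A = (90 - 2·(45/2))/4 = 45/4.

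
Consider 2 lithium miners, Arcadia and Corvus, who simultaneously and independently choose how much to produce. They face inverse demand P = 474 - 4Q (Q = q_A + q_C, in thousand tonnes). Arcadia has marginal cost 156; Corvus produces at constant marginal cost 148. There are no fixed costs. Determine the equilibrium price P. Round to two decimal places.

Arcadia's profit: π_A = (474 - 4Q)q_A - (156q_A). Setting ∂π_A/∂q_A = 0: 318 - 8q_A - 4(q_C) = 0.
Corvus's profit: π_C = (474 - 4Q)q_C - (148q_C). Setting ∂π_C/∂q_C = 0: 326 - 8q_C - 4(q_A) = 0.
So q_A = (318 - 4q_C)/8 and q_C = (326 - 4q_A)/8.
Substituting one into the other gives q_A = 155/6 and q_C = 167/6.
Total output Q = 161/3, so price P = 474 - 4·(161/3) = 778/3.

259.33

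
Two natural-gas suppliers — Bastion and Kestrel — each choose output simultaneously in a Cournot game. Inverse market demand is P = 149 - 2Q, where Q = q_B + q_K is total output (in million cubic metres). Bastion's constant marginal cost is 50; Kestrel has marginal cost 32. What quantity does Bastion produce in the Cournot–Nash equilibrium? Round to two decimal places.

13.50

Bastion's profit: π_B = (149 - 2Q)q_B - (50q_B). Setting ∂π_B/∂q_B = 0: 99 - 4q_B - 2(q_K) = 0.
Kestrel's profit: π_K = (149 - 2Q)q_K - (32q_K). Setting ∂π_K/∂q_K = 0: 117 - 4q_K - 2(q_B) = 0.
Rearranging gives the reaction functions q_B = (99 - 2q_K)/4 and q_K = (117 - 2q_B)/4.
Substituting one into the other gives q_B = 27/2 and q_K = 45/2.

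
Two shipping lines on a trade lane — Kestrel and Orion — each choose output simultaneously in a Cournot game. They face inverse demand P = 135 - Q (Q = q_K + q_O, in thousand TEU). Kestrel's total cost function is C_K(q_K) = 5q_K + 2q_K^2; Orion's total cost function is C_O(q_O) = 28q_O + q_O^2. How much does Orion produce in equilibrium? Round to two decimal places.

Kestrel's profit: π_K = (135 - Q)q_K - (5q_K + 2q_K²). Setting ∂π_K/∂q_K = 0: 130 - 6q_K - (q_O) = 0.
Orion's first-order condition: 107 - 4q_O - (q_K) = 0.
Best responses: q_K = (130 - q_O)/6, q_O = (107 - q_K)/4.
Solving the pair: q_K = 413/23, q_O = 512/23.

22.26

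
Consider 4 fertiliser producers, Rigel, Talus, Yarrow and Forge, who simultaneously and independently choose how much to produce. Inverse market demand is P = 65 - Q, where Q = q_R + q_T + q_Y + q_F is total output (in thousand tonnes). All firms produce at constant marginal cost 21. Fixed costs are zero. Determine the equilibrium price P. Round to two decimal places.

Each firm earns π_i = (65 - Q)q_i - 21q_i.
Setting ∂π_i/∂q_i = 0 with rivals' quantities fixed: 44 - 2q_i - Σ_{j≠i} q_j = 0.
By symmetry each firm produces the same amount; substituting Σ_{j≠i} q_j = 3q_i yields q_i = 44/5.
Total output Q = 176/5, so price P = 65 - 176/5 = 149/5.

29.80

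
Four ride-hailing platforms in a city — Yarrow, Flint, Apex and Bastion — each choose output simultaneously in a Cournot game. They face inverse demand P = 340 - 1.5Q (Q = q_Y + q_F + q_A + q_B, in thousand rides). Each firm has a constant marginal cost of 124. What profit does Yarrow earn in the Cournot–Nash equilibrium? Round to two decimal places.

1244.16

A representative firm's profit is π_i = q_i(340 - 1.5Q) - 124q_i.
First-order condition (treating rivals' output as given): 216 - 3q_i - (3/2)·Σ_{j≠i} q_j = 0.
With identical firms every q_j equals q_i, so Σ_{j≠i} q_j = 3q_i and 216 = (15/2)q_i, giving q_i = 144/5.
Price P = 340 - (3/2)·(576/5) = 836/5.
Yarrow's profit: (836/5 - 124)·(144/5) = 1244.1600.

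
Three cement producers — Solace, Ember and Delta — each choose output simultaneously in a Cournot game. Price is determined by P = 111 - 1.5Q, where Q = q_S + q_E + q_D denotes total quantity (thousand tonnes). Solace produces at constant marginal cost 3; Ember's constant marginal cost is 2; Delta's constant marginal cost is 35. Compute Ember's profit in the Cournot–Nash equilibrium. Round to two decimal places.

852.04

Solace's profit: π_S = (111 - 1.5Q)q_S - (3q_S). Setting ∂π_S/∂q_S = 0: 108 - 3q_S - (3/2)(q_E + q_D) = 0.
Ember's profit: π_E = (111 - 1.5Q)q_E - (2q_E). Setting ∂π_E/∂q_E = 0: 109 - 3q_E - (3/2)(q_S + q_D) = 0.
Delta's profit: π_D = (111 - 1.5Q)q_D - (35q_D). Setting ∂π_D/∂q_D = 0: 76 - 3q_D - (3/2)(q_S + q_E) = 0.
Summing all 3 equations gives 293 − 6Q = 0, hence Q = 293/6.
Back-substituting: q_S = (108 − 293/4)/(3/2) = 139/6, q_E = (109 − 293/4)/(3/2) = 143/6, q_D = (76 − 293/4)/(3/2) = 11/6.
Price P = 111 - (3/2)·(293/6) = 151/4.
Ember's profit: (151/4 - 2)·(143/6) = 852.0417.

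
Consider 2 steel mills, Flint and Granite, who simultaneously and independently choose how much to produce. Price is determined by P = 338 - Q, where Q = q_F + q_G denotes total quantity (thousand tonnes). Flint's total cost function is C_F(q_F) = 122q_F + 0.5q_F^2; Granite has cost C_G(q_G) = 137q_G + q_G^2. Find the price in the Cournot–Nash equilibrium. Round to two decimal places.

242.55

Flint's profit: π_F = (338 - Q)q_F - (122q_F + (1/2)q_F²). Setting ∂π_F/∂q_F = 0: 216 - 3q_F - (q_G) = 0.
Granite's profit: π_G = (338 - Q)q_G - (137q_G + q_G²). Setting ∂π_G/∂q_G = 0: 201 - 4q_G - (q_F) = 0.
Rearranging gives the reaction functions q_F = (216 - q_G)/3 and q_G = (201 - q_F)/4.
Substituting one into the other gives q_F = 663/11 and q_G = 387/11.
Total output Q = 1050/11, so price P = 338 - 1050/11 = 242.5455.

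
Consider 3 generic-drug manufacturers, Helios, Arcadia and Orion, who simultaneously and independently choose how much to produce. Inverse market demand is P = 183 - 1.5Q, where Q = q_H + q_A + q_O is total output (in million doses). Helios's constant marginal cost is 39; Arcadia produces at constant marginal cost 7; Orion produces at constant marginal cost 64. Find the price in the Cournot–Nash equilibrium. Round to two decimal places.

73.25

Helios's profit: π_H = (183 - 1.5Q)q_H - (39q_H). Setting ∂π_H/∂q_H = 0: 144 - 3q_H - (3/2)(q_A + q_O) = 0.
Arcadia's profit: π_A = (183 - 1.5Q)q_A - (7q_A). Setting ∂π_A/∂q_A = 0: 176 - 3q_A - (3/2)(q_H + q_O) = 0.
Orion's first-order condition: 119 - 3q_O - (3/2)(q_H + q_A) = 0.
Summing all 3 equations gives 439 − 6Q = 0, hence Q = 439/6.
Back-substituting: q_H = (144 − 439/4)/(3/2) = 137/6, q_A = (176 − 439/4)/(3/2) = 265/6, q_O = (119 − 439/4)/(3/2) = 37/6.
Total output Q = 439/6, so price P = 183 - (3/2)·(439/6) = 293/4.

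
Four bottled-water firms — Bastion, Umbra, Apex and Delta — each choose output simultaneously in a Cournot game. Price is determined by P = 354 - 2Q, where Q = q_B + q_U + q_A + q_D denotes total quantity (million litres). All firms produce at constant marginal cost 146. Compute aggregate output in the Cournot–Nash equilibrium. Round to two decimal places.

83.20

Each firm earns π_i = (354 - 2Q)q_i - 146q_i.
First-order condition (treating rivals' output as given): 208 - 4q_i - 2·Σ_{j≠i} q_j = 0.
By symmetry each firm produces the same amount; substituting Σ_{j≠i} q_j = 3q_i yields q_i = 208/10 = 104/5.
Total output Q = 104/5 + 104/5 + 104/5 + 104/5 = 416/5.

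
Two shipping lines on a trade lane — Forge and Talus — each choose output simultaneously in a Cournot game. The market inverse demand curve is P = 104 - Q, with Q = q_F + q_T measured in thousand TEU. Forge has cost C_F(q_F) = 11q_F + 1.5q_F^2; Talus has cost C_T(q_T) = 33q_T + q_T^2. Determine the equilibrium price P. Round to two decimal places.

74.37

Forge's profit: π_F = (104 - Q)q_F - (11q_F + (3/2)q_F²). Setting ∂π_F/∂q_F = 0: 93 - 5q_F - (q_T) = 0.
Talus's profit: π_T = (104 - Q)q_T - (33q_T + q_T²). Setting ∂π_T/∂q_T = 0: 71 - 4q_T - (q_F) = 0.
So q_F = (93 - q_T)/5 and q_T = (71 - q_F)/4.
Solving the pair: q_F = 301/19, q_T = 262/19.
Total output Q = 563/19, so price P = 104 - 563/19 = 1413/19.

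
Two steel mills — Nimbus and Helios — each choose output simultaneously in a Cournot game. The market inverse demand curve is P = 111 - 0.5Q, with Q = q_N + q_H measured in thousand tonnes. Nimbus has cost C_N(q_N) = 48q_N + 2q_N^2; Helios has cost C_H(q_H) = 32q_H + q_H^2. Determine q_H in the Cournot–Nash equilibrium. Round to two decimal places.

Nimbus's profit: π_N = (111 - 0.5Q)q_N - (48q_N + 2q_N²). Setting ∂π_N/∂q_N = 0: 63 - 5q_N - (1/2)(q_H) = 0.
Helios's first-order condition: 79 - 3q_H - (1/2)(q_N) = 0.
Rearranging gives the reaction functions q_N = (63 - (1/2)q_H)/5 and q_H = (79 - (1/2)q_N)/3.
Solving the pair: q_N = 598/59, q_H = 1454/59.

24.64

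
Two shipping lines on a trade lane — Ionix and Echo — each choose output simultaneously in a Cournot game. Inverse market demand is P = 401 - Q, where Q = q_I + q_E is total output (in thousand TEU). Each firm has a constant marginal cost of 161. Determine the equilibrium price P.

Each firm earns π_i = (401 - Q)q_i - 161q_i.
Setting ∂π_i/∂q_i = 0 with rivals' quantities fixed: 240 - 2q_i - q_j = 0.
By symmetry each firm produces the same amount; substituting q_j = q_i yields q_i = 240/3 = 80.
Total output Q = 160, so price P = 401 - 160 = 241.

241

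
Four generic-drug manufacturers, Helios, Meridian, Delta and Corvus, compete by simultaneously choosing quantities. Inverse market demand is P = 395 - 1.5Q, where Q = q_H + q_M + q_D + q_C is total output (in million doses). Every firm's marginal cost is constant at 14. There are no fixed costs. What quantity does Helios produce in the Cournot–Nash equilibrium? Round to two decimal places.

50.80

Each firm earns π_i = (395 - 1.5Q)q_i - 14q_i.
Setting ∂π_i/∂q_i = 0 with rivals' quantities fixed: 381 - 3q_i - (3/2)·Σ_{j≠i} q_j = 0.
With identical firms every q_j equals q_i, so Σ_{j≠i} q_j = 3q_i and 381 = (15/2)q_i, giving q_i = 254/5.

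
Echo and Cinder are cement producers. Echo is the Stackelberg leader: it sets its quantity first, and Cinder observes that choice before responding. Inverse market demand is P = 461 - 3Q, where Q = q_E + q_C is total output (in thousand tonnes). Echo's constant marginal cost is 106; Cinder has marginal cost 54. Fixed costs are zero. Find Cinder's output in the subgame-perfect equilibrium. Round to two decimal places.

42.58

The follower Cinder best-responds to any q_E: π_C = (461 - 3Q)q_C - 54q_C.
Follower FOC: 407 - 3q_E - 6q_C = 0, so q_C(q_E) = (407 - 3q_E)/6.
The leader anticipates this reaction. Substituting into P = 461 - 3Q gives P = 515/2 - (3/2)q_E, so π_E = (515/2 - (3/2)q_E)q_E - 106q_E.
The leader's first-order condition 303/2 - 3q_E = 0 yields q_E = 101/2.
Then q_C = (407 - 3·(101/2))/6 = 511/12.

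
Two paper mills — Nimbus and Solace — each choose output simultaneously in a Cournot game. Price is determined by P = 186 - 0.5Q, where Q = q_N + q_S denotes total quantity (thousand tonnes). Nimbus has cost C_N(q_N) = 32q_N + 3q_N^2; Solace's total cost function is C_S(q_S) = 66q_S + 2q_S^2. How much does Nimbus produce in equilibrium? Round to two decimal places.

Nimbus's profit: π_N = (186 - 0.5Q)q_N - (32q_N + 3q_N²). Setting ∂π_N/∂q_N = 0: 154 - 7q_N - (1/2)(q_S) = 0.
Solace's profit: π_S = (186 - 0.5Q)q_S - (66q_S + 2q_S²). Setting ∂π_S/∂q_S = 0: 120 - 5q_S - (1/2)(q_N) = 0.
Best responses: q_N = (154 - (1/2)q_S)/7, q_S = (120 - (1/2)q_N)/5.
Substituting one into the other gives q_N = 20.4317 and q_S = 21.9568.

20.43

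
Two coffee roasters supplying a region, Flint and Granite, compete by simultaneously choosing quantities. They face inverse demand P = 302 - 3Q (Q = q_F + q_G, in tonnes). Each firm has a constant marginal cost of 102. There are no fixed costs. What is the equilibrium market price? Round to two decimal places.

168.67

A representative firm's profit is π_i = q_i(302 - 3Q) - 102q_i.
Setting ∂π_i/∂q_i = 0 with rivals' quantities fixed: 200 - 6q_i - 3q_j = 0.
By symmetry each firm produces the same amount; substituting q_j = q_i yields q_i = 200/9.
Total output Q = 400/9, so price P = 302 - 3·(400/9) = 506/3.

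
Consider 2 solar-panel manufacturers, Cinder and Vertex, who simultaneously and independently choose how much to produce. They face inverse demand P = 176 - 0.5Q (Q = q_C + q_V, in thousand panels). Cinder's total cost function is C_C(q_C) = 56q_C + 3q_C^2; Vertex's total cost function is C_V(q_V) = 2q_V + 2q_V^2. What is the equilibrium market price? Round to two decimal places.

Cinder's profit: π_C = (176 - 0.5Q)q_C - (56q_C + 3q_C²). Setting ∂π_C/∂q_C = 0: 120 - 7q_C - (1/2)(q_V) = 0.
Vertex's first-order condition: 174 - 5q_V - (1/2)(q_C) = 0.
Best responses: q_C = (120 - (1/2)q_V)/7, q_V = (174 - (1/2)q_C)/5.
Substituting one into the other gives q_C = 14.7626 and q_V = 33.3237.
Total output Q = 48.0863, so price P = 176 - (1/2)·48.0863 = 151.9568.

151.96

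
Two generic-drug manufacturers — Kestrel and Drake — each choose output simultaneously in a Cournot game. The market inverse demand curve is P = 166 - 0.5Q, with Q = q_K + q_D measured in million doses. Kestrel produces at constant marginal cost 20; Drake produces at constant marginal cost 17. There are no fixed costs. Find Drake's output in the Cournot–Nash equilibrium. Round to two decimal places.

Kestrel's profit: π_K = (166 - 0.5Q)q_K - (20q_K). Setting ∂π_K/∂q_K = 0: 146 - q_K - (1/2)(q_D) = 0.
Drake's first-order condition: 149 - q_D - (1/2)(q_K) = 0.
Rearranging gives the reaction functions q_K = (146 - (1/2)q_D) and q_D = (149 - (1/2)q_K).
Substituting one into the other gives q_K = 286/3 and q_D = 304/3.

101.33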